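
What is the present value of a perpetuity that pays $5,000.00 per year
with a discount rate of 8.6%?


Formula: PV = C / r
Substituting: PV = $5,000.00 / 0.086
PV = $58,139.53

$58,139.53


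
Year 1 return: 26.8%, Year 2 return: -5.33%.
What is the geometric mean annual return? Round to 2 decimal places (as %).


Formula: Geometric mean = ((1+r1)*(1+r2))^(1/2) - 1
Product: (1 + 0.268) * (1 + -0.0533) = 1.268 * 0.9467 = 1.200416
Square root: 1.200416^0.5 = 1.095635
Geometric mean = 1.095635 - 1 = 0.095635
As percentage: 9.56%

9.56%


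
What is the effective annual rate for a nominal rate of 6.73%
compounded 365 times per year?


Formula: EAR = (1 + r/m)^m - 1
Period rate: r/m = 0.0673 / 365 = 0.000184
Compounding: (1 + 0.000184)^365 = 1.06961
EAR = 1.06961 - 1 = 0.06961

0.06961


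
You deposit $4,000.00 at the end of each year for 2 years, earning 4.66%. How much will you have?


Formula: FV = PMT * ((1+r)^n - 1) / r
Growth factor: (1 + 0.0466)^2 = 1.095372
Numerator: 1.095372 - 1 = 0.095372
FV = $4,000.00 * 0.095372 / 0.0466 = $8,186.40

$8,186.40


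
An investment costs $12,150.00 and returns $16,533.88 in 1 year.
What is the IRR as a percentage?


Formula: IRR = C1/C0 - 1
Substituting: IRR = $16,533.88 / $12,150.00 - 1
Ratio: 1.360813 - 1 = 0.360813
IRR = 36.0813%

36.0813%


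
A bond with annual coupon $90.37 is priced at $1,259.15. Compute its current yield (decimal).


Formula: Current yield = annual coupon / price
Substituting: CY = $90.37 / $1,259.15
CY = 0.071771

0.071771


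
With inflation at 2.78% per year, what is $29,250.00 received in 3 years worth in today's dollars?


Formula: Real value = nominal / (1 + inflation)^years
Price level: (1 + 0.0278)^3 = 1.08574
Real value = $29,250.00 / 1.08574 = $26,940.15

$26,940.15


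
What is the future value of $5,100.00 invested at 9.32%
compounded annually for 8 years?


Formula: FV = P * (1 + r)^n
Substituting: FV = $5,100.00 * (1 + 0.0932)^8
Growth factor: (1.0932)^8 = 2.039844
FV = $5,100.00 * 2.039844 = $10,403.21

$10,403.21


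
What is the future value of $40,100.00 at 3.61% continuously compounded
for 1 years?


Formula: FV = P * e^(r*t)
Exponent: r*t = 0.0361 * 1 = 0.0361
e^(0.0361) = 1.03676
FV = $40,100.00 * 1.03676 = $41,574.06

$41,574.06


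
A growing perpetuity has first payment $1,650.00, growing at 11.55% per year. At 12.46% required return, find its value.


Formula: PV = C / (r - g)
Spread: r - g = 0.1246 - 0.1155 = 0.0091
Substituting: PV = $1,650.00 / 0.0091
PV = $181,318.68

$181,318.68


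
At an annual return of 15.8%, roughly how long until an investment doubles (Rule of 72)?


Formula: Years ≈ 72 / r
Substituting: Years ≈ 72 / 15.8
Years ≈ 4.6

4.6 years


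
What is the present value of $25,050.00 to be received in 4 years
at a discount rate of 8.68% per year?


Formula: PV = FV / (1 + r)^n
Substituting: PV = $25,050.00 / (1 + 0.0868)^4
Discount factor: (1.0868)^4 = 1.395078
PV = $25,050.00 / 1.395078 = $17,955.98

$17,955.98


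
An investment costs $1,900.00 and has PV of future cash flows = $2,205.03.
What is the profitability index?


Formula: PI = PV(cash flows) / initial investment
Substituting: PI = $2,205.03 / $1,900.00
PI = 1.1605

1.1605


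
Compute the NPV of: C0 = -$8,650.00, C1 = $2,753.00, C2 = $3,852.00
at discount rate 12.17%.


Formula: NPV = C0 + C1/(1+r) + C2/(1+r)^2
Discount C1: $2,753.00 / (1 + 0.1217) = $2,454.31
Discount C2: $3,852.00 / (1 + 0.1217)^2 = $3,061.49
NPV = -$8,650.00 + $2,454.31 + $3,061.49 = -$3,134.20

-$3,134.20


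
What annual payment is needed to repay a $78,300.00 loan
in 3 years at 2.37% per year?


Formula: PMT = PV * r / (1 - (1+r)^(-n))
Denominator: 1 - (1 + 0.0237)^(-3) = 0.067858
Numerator: $78,300.00 * 0.0237 = 1855.71
PMT = 1855.71 / 0.067858 = $27,346.80

$27,346.80


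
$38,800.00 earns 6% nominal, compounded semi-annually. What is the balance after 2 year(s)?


Formula: FV = P * (1 + r/m)^(m*t)
Period rate: r/m = 0.06 / 2 = 0.03
Total periods: m*t = 2 * 2 = 4
Growth factor: (1 + 0.03)^4 = 1.125509
FV = $38,800.00 * 1.125509 = $43,669.74

$43,669.74


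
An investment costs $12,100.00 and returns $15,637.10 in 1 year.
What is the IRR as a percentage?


Formula: IRR = C1/C0 - 1
Substituting: IRR = $15,637.10 / $12,100.00 - 1
Ratio: 1.292322 - 1 = 0.292322
IRR = 29.2322%

29.2322%


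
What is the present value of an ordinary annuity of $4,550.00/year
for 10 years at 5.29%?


Formula: PV = PMT * (1 - (1+r)^(-n)) / r
Discount factor: (1 + 0.0529)^(-10) = 0.597212
Bracket: 1 - 0.597212 = 0.402788
PV = $4,550.00 * 0.402788 / 0.0529 = $34,644.31

$34,644.31


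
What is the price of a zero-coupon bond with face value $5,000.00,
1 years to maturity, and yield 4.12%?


Formula: Price = FV / (1 + r)^n
Substituting: Price = $5,000.00 / (1 + 0.0412)^1
Discount factor: (1.0412)^1 = 1.0412
Price = $5,000.00 / 1.0412 = $4,802.15

$4,802.15


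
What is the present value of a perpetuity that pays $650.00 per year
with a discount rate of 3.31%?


Formula: PV = C / r
Substituting: PV = $650.00 / 0.0331
PV = $19,637.46

$19,637.46


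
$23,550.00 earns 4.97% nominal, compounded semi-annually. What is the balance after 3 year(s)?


Formula: FV = P * (1 + r/m)^(m*t)
Period rate: r/m = 0.0497 / 2 = 0.02485
Total periods: m*t = 2 * 3 = 6
Growth factor: (1 + 0.02485)^6 = 1.158676
FV = $23,550.00 * 1.158676 = $27,286.81

$27,286.81


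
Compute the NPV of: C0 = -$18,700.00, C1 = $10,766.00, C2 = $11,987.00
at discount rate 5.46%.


Formula: NPV = C0 + C1/(1+r) + C2/(1+r)^2
Discount C1: $10,766.00 / (1 + 0.0546) = $10,208.61
Discount C2: $11,987.00 / (1 + 0.0546)^2 = $10,777.92
NPV = -$18,700.00 + $10,208.61 + $10,777.92 = $2,286.53

$2,286.53


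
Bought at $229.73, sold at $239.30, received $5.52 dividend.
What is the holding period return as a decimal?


Formula: HPR = (P1 - P0 + D) / P0
Gain: $239.30 - $229.73 + $5.52 = $15.09
HPR = $15.09 / $229.73 = 0.0657

0.0657


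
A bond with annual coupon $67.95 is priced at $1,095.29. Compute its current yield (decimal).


Formula: Current yield = annual coupon / price
Substituting: CY = $67.95 / $1,095.29
CY = 0.062038

0.062038


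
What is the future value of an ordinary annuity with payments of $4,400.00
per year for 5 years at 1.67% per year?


Formula: FV = PMT * ((1+r)^n - 1) / r
Growth factor: (1 + 0.0167)^5 = 1.086336
Numerator: 1.086336 - 1 = 0.086336
FV = $4,400.00 * 0.086336 / 0.0167 = $22,747.17

$22,747.17


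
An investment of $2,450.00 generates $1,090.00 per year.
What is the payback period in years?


Formula: Payback = investment / annual cash flow
Substituting: Payback = $2,450.00 / $1,090.00
Payback = 2.2477 years

2.2477 years


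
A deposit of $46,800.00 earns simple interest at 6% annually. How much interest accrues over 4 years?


Formula: I = P * r * t
Substituting: I = $46,800.00 * 0.06 * 4
Step: I = $46,800.00 * 0.24
I = $11,232.00

$11,232.00


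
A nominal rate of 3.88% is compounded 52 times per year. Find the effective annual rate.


Formula: EAR = (1 + r/m)^m - 1
Period rate: r/m = 0.0388 / 52 = 0.000746
Compounding: (1 + 0.000746)^52 = 1.039548
EAR = 1.039548 - 1 = 0.039548

0.039548


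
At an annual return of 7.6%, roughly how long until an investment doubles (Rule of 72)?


Formula: Years ≈ 72 / r
Substituting: Years ≈ 72 / 7.6
Years ≈ 9.5

9.5 years


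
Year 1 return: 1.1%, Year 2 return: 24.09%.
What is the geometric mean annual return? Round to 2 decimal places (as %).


Formula: Geometric mean = ((1+r1)*(1+r2))^(1/2) - 1
Product: (1 + 0.011) * (1 + 0.2409) = 1.011 * 1.2409 = 1.25455
Square root: 1.25455^0.5 = 1.120067
Geometric mean = 1.120067 - 1 = 0.120067
As percentage: 12.01%

12.01%


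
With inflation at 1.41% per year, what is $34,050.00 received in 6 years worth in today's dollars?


Formula: Real value = nominal / (1 + inflation)^years
Price level: (1 + 0.0141)^6 = 1.087639
Real value = $34,050.00 / 1.087639 = $31,306.35

$31,306.35


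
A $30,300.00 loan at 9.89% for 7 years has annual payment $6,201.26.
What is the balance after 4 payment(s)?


Formula: Balance = PV*(1+r)^k - PMT*((1+r)^k - 1)/r
Growth: (1 + 0.0989)^4 = 1.458252
Accumulated factor: ((1+r)^k - 1)/r = 4.633492
Balance = $30,300.00 * 1.458252 - $6,201.26 * 4.633492
Balance = $15,451.56

$15,451.56


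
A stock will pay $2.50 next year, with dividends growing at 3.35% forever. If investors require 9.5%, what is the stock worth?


Formula: P = D1 / (r - g)
Spread: r - g = 0.095 - 0.0335 = 0.0615
Substituting: P = $2.50 / 0.0615
P = $40.65

$40.65


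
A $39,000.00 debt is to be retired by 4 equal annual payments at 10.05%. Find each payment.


Formula: PMT = PV * r / (1 - (1+r)^(-n))
Denominator: 1 - (1 + 0.1005)^(-4) = 0.318227
Numerator: $39,000.00 * 0.1005 = 3919.5
PMT = 3919.5 / 0.318227 = $12,316.68

$12,316.68


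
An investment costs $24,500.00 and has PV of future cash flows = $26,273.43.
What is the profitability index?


Formula: PI = PV(cash flows) / initial investment
Substituting: PI = $26,273.43 / $24,500.00
PI = 1.0724

1.0724


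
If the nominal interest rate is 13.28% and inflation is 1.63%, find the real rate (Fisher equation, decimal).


Formula: (1 + r_real) = (1 + r_nom) / (1 + inflation)
Substituting: (1 + r_real) = 1.1328 / 1.0163
(1 + r_real) = 1.114632
r_real = 1.114632 - 1 = 0.114632

0.114632


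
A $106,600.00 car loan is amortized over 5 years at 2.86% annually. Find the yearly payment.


Formula: PMT = PV * r / (1 - (1+r)^(-n))
Denominator: 1 - (1 + 0.0286)^(-5) = 0.131505
Numerator: $106,600.00 * 0.0286 = 3048.76
PMT = 3048.76 / 0.131505 = $23,183.63

$23,183.63


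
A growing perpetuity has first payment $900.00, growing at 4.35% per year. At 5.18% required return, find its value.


Formula: PV = C / (r - g)
Spread: r - g = 0.0518 - 0.0435 = 0.0083
Substituting: PV = $900.00 / 0.0083
PV = $108,433.73

$108,433.73


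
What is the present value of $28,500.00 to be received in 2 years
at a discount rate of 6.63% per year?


Formula: PV = FV / (1 + r)^n
Substituting: PV = $28,500.00 / (1 + 0.0663)^2
Discount factor: (1.0663)^2 = 1.136996
PV = $28,500.00 / 1.136996 = $25,066.06

$25,066.06


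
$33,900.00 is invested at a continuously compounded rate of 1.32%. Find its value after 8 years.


Formula: FV = P * e^(r*t)
Exponent: r*t = 0.0132 * 8 = 0.1056
e^(0.1056) = 1.111377
FV = $33,900.00 * 1.111377 = $37,675.69

$37,675.69


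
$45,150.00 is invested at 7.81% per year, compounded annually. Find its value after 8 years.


Formula: FV = P * (1 + r)^n
Substituting: FV = $45,150.00 * (1 + 0.0781)^8
Growth factor: (1.0781)^8 = 1.82504
FV = $45,150.00 * 1.82504 = $82,400.55

$82,400.55


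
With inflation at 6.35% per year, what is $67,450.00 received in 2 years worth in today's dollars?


Formula: Real value = nominal / (1 + inflation)^years
Price level: (1 + 0.0635)^2 = 1.131032
Real value = $67,450.00 / 1.131032 = $59,635.79

$59,635.79


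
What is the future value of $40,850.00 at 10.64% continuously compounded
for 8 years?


Formula: FV = P * e^(r*t)
Exponent: r*t = 0.1064 * 8 = 0.8512
e^(0.8512) = 2.342456
FV = $40,850.00 * 2.342456 = $95,689.33

$95,689.33


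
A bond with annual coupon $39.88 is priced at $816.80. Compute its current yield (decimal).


Formula: Current yield = annual coupon / price
Substituting: CY = $39.88 / $816.80
CY = 0.048825

0.048825


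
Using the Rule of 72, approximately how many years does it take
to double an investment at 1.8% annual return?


Formula: Years ≈ 72 / r
Substituting: Years ≈ 72 / 1.8
Years ≈ 40.0

40.0 years


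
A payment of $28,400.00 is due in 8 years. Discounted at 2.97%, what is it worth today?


Formula: PV = FV / (1 + r)^n
Substituting: PV = $28,400.00 / (1 + 0.0297)^8
Discount factor: (1.0297)^8 = 1.263821
PV = $28,400.00 / 1.263821 = $22,471.53

$22,471.53


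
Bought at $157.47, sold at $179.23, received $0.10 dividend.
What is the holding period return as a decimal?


Formula: HPR = (P1 - P0 + D) / P0
Gain: $179.23 - $157.47 + $0.10 = $21.86
HPR = $21.86 / $157.47 = 0.1388

0.1388


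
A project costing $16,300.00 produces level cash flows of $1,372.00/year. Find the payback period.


Formula: Payback = investment / annual cash flow
Substituting: Payback = $16,300.00 / $1,372.00
Payback = 11.8805 years

11.8805 years


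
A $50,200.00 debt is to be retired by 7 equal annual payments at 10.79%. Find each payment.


Formula: PMT = PV * r / (1 - (1+r)^(-n))
Denominator: 1 - (1 + 0.1079)^(-7) = 0.511914
Numerator: $50,200.00 * 0.1079 = 5416.58
PMT = 5416.58 / 0.511914 = $10,581.03

$10,581.03


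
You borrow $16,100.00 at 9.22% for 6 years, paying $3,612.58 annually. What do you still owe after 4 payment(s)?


Formula: Balance = PV*(1+r)^k - PMT*((1+r)^k - 1)/r
Growth: (1 + 0.0922)^4 = 1.423012
Accumulated factor: ((1+r)^k - 1)/r = 4.587987
Balance = $16,100.00 * 1.423012 - $3,612.58 * 4.587987
Balance = $6,336.03

$6,336.03


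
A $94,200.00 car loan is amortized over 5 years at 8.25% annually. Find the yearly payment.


Formula: PMT = PV * r / (1 - (1+r)^(-n))
Denominator: 1 - (1 + 0.0825)^(-5) = 0.32724
Numerator: $94,200.00 * 0.0825 = 7771.5
PMT = 7771.5 / 0.32724 = $23,748.66

$23,748.66


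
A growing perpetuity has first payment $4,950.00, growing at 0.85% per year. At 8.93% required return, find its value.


Formula: PV = C / (r - g)
Spread: r - g = 0.0893 - 0.0085 = 0.0808
Substituting: PV = $4,950.00 / 0.0808
PV = $61,262.38

$61,262.38


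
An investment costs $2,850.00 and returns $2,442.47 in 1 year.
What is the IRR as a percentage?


Formula: IRR = C1/C0 - 1
Substituting: IRR = $2,442.47 / $2,850.00 - 1
Ratio: 0.857007 - 1 = -0.142993
IRR = -14.2993%

-14.2993%


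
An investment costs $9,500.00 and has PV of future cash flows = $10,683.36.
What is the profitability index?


Formula: PI = PV(cash flows) / initial investment
Substituting: PI = $10,683.36 / $9,500.00
PI = 1.1246

1.1246


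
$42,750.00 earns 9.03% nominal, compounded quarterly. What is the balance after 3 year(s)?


Formula: FV = P * (1 + r/m)^(m*t)
Period rate: r/m = 0.0903 / 4 = 0.022575
Total periods: m*t = 4 * 3 = 12
Growth factor: (1 + 0.022575)^12 = 1.3072
FV = $42,750.00 * 1.3072 = $55,882.80

$55,882.80


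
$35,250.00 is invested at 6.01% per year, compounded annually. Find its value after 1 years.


Formula: FV = P * (1 + r)^n
Substituting: FV = $35,250.00 * (1 + 0.0601)^1
Growth factor: (1.0601)^1 = 1.0601
FV = $35,250.00 * 1.0601 = $37,368.53

$37,368.53


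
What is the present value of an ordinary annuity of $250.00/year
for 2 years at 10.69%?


Formula: PV = PMT * (1 - (1+r)^(-n)) / r
Discount factor: (1 + 0.1069)^(-2) = 0.816175
Bracket: 1 - 0.816175 = 0.183825
PV = $250.00 * 0.183825 / 0.1069 = $429.90

$429.90


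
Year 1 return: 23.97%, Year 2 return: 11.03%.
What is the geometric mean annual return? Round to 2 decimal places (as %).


Formula: Geometric mean = ((1+r1)*(1+r2))^(1/2) - 1
Product: (1 + 0.2397) * (1 + 0.1103) = 1.2397 * 1.1103 = 1.376439
Square root: 1.376439^0.5 = 1.173217
Geometric mean = 1.173217 - 1 = 0.173217
As percentage: 17.32%

17.32%


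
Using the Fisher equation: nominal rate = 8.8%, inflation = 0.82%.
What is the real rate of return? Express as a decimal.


Formula: (1 + r_real) = (1 + r_nom) / (1 + inflation)
Substituting: (1 + r_real) = 1.088 / 1.0082
(1 + r_real) = 1.079151
r_real = 1.079151 - 1 = 0.079151

0.079151


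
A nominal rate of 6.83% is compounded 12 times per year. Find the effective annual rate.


Formula: EAR = (1 + r/m)^m - 1
Period rate: r/m = 0.0683 / 12 = 0.005692
Compounding: (1 + 0.005692)^12 = 1.070479
EAR = 1.070479 - 1 = 0.070479

0.070479


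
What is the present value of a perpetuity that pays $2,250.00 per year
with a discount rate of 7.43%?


Formula: PV = C / r
Substituting: PV = $2,250.00 / 0.0743
PV = $30,282.64

$30,282.64


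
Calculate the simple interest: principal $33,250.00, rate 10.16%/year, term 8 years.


Formula: I = P * r * t
Substituting: I = $33,250.00 * 0.1016 * 8
Step: I = $33,250.00 * 0.8128
I = $27,025.60

$27,025.60


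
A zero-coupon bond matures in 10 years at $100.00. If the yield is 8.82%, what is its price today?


Formula: Price = FV / (1 + r)^n
Substituting: Price = $100.00 / (1 + 0.0882)^10
Discount factor: (1.0882)^10 = 2.328559
Price = $100.00 / 2.328559 = $42.95

$42.95


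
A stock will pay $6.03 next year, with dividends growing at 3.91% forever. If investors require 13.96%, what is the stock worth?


Formula: P = D1 / (r - g)
Spread: r - g = 0.1396 - 0.0391 = 0.1005
Substituting: P = $6.03 / 0.1005
P = $60.00

$60.00


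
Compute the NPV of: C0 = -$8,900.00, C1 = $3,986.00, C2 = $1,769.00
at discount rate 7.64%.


Formula: NPV = C0 + C1/(1+r) + C2/(1+r)^2
Discount C1: $3,986.00 / (1 + 0.0764) = $3,703.08
Discount C2: $1,769.00 / (1 + 0.0764)^2 = $1,526.79
NPV = -$8,900.00 + $3,703.08 + $1,526.79 = -$3,670.12

-$3,670.12


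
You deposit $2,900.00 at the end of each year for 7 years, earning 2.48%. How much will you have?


Formula: FV = PMT * ((1+r)^n - 1) / r
Growth factor: (1 + 0.0248)^7 = 1.187063
Numerator: 1.187063 - 1 = 0.187063
FV = $2,900.00 * 0.187063 / 0.0248 = $21,874.32

$21,874.32


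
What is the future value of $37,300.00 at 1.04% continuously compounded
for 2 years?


Formula: FV = P * e^(r*t)
Exponent: r*t = 0.0104 * 2 = 0.0208
e^(0.0208) = 1.021018
FV = $37,300.00 * 1.021018 = $38,083.96

$38,083.96


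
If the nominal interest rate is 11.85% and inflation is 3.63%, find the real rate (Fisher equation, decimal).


Formula: (1 + r_real) = (1 + r_nom) / (1 + inflation)
Substituting: (1 + r_real) = 1.1185 / 1.0363
(1 + r_real) = 1.079321
r_real = 1.079321 - 1 = 0.079321

0.079321


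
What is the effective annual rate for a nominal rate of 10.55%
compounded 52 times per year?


Formula: EAR = (1 + r/m)^m - 1
Period rate: r/m = 0.1055 / 52 = 0.002029
Compounding: (1 + 0.002029)^52 = 1.111147
EAR = 1.111147 - 1 = 0.111147

0.111147


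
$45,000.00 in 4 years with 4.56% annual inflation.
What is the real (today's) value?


Formula: Real value = nominal / (1 + inflation)^years
Price level: (1 + 0.0456)^4 = 1.19526
Real value = $45,000.00 / 1.19526 = $37,648.72

$37,648.72


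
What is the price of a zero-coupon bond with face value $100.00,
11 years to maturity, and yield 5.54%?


Formula: Price = FV / (1 + r)^n
Substituting: Price = $100.00 / (1 + 0.0554)^11
Discount factor: (1.0554)^11 = 1.809623
Price = $100.00 / 1.809623 = $55.26

$55.26


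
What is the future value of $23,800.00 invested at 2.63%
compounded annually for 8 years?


Formula: FV = P * (1 + r)^n
Substituting: FV = $23,800.00 * (1 + 0.0263)^8
Growth factor: (1.0263)^8 = 1.23082
FV = $23,800.00 * 1.23082 = $29,293.52

$29,293.52


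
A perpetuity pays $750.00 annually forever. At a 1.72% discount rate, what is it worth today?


Formula: PV = C / r
Substituting: PV = $750.00 / 0.0172
PV = $43,604.65

$43,604.65


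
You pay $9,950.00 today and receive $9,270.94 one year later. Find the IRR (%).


Formula: IRR = C1/C0 - 1
Substituting: IRR = $9,270.94 / $9,950.00 - 1
Ratio: 0.931753 - 1 = -0.068247
IRR = -6.8247%

-6.8247%


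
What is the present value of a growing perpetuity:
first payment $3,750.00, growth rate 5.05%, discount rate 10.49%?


Formula: PV = C / (r - g)
Spread: r - g = 0.1049 - 0.0505 = 0.0544
Substituting: PV = $3,750.00 / 0.0544
PV = $68,933.82

$68,933.82


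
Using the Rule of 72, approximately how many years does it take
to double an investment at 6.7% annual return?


Formula: Years ≈ 72 / r
Substituting: Years ≈ 72 / 6.7
Years ≈ 10.7

10.7 years


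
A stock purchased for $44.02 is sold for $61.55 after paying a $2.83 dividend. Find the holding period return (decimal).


Formula: HPR = (P1 - P0 + D) / P0
Gain: $61.55 - $44.02 + $2.83 = $20.36
HPR = $20.36 / $44.02 = 0.4625

0.4625


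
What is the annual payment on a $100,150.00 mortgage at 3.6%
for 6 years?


Formula: PMT = PV * r / (1 - (1+r)^(-n))
Denominator: 1 - (1 + 0.036)^(-6) = 0.191199
Numerator: $100,150.00 * 0.036 = 3605.4
PMT = 3605.4 / 0.191199 = $18,856.75

$18,856.75


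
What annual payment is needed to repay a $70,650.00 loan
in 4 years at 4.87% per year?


Formula: PMT = PV * r / (1 - (1+r)^(-n))
Denominator: 1 - (1 + 0.0487)^(-4) = 0.173211
Numerator: $70,650.00 * 0.0487 = 3440.655
PMT = 3440.655 / 0.173211 = $19,864.00

$19,864.00


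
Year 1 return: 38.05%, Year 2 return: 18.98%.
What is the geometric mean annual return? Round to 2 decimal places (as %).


Formula: Geometric mean = ((1+r1)*(1+r2))^(1/2) - 1
Product: (1 + 0.3805) * (1 + 0.1898) = 1.3805 * 1.1898 = 1.642519
Square root: 1.642519^0.5 = 1.281608
Geometric mean = 1.281608 - 1 = 0.281608
As percentage: 28.16%

28.16%


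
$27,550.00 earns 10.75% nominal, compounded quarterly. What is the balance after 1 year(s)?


Formula: FV = P * (1 + r/m)^(m*t)
Period rate: r/m = 0.1075 / 4 = 0.026875
Total periods: m*t = 4 * 1 = 4
Growth factor: (1 + 0.026875)^4 = 1.111912
FV = $27,550.00 * 1.111912 = $30,633.17

$30,633.17


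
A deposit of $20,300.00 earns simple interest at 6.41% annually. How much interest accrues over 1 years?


Formula: I = P * r * t
Substituting: I = $20,300.00 * 0.0641 * 1
Step: I = $20,300.00 * 0.0641
I = $1,301.23

$1,301.23


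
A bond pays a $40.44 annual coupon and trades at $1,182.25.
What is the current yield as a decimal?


Formula: Current yield = annual coupon / price
Substituting: CY = $40.44 / $1,182.25
CY = 0.034206

0.034206


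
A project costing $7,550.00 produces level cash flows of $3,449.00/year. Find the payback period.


Formula: Payback = investment / annual cash flow
Substituting: Payback = $7,550.00 / $3,449.00
Payback = 2.189 years

2.189 years


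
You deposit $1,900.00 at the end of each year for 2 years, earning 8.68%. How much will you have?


Formula: FV = PMT * ((1+r)^n - 1) / r
Growth factor: (1 + 0.0868)^2 = 1.181134
Numerator: 1.181134 - 1 = 0.181134
FV = $1,900.00 * 0.181134 / 0.0868 = $3,964.92

$3,964.92


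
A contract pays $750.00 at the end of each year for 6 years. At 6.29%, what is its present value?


Formula: PV = PMT * (1 - (1+r)^(-n)) / r
Discount factor: (1 + 0.0629)^(-6) = 0.693499
Bracket: 1 - 0.693499 = 0.306501
PV = $750.00 * 0.306501 / 0.0629 = $3,654.63

$3,654.63


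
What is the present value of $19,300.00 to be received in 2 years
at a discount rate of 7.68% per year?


Formula: PV = FV / (1 + r)^n
Substituting: PV = $19,300.00 / (1 + 0.0768)^2
Discount factor: (1.0768)^2 = 1.159498
PV = $19,300.00 / 1.159498 = $16,645.13

$16,645.13


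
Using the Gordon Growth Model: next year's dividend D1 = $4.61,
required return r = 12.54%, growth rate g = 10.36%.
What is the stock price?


Formula: P = D1 / (r - g)
Spread: r - g = 0.1254 - 0.1036 = 0.0218
Substituting: P = $4.61 / 0.0218
P = $211.47

$211.47


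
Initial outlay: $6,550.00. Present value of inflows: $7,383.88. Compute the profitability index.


Formula: PI = PV(cash flows) / initial investment
Substituting: PI = $7,383.88 / $6,550.00
PI = 1.1273

1.1273


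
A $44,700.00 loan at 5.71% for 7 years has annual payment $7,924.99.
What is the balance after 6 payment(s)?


Formula: Balance = PV*(1+r)^k - PMT*((1+r)^k - 1)/r
Growth: (1 + 0.0571)^6 = 1.395393
Accumulated factor: ((1+r)^k - 1)/r = 6.924565
Balance = $44,700.00 * 1.395393 - $7,924.99 * 6.924565
Balance = $7,496.94

$7,496.94


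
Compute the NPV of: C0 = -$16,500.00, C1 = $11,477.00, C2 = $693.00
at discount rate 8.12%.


Formula: NPV = C0 + C1/(1+r) + C2/(1+r)^2
Discount C1: $11,477.00 / (1 + 0.0812) = $10,615.06
Discount C2: $693.00 / (1 + 0.0812)^2 = $592.82
NPV = -$16,500.00 + $10,615.06 + $592.82 = -$5,292.12

-$5,292.12


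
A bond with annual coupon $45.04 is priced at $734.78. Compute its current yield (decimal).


Formula: Current yield = annual coupon / price
Substituting: CY = $45.04 / $734.78
CY = 0.061297

0.061297


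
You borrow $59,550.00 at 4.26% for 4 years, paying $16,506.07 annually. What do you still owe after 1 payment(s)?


Formula: Balance = PV*(1+r)^k - PMT*((1+r)^k - 1)/r
Growth: (1 + 0.0426)^1 = 1.0426
Accumulated factor: ((1+r)^k - 1)/r = 1.0
Balance = $59,550.00 * 1.0426 - $16,506.07 * 1.0
Balance = $45,580.76

$45,580.76


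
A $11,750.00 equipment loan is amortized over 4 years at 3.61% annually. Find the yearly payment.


Formula: PMT = PV * r / (1 - (1+r)^(-n))
Denominator: 1 - (1 + 0.0361)^(-4) = 0.132253
Numerator: $11,750.00 * 0.0361 = 424.175
PMT = 424.175 / 0.132253 = $3,207.31

$3,207.31


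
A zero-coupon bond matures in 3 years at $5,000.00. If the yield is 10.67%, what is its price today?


Formula: Price = FV / (1 + r)^n
Substituting: Price = $5,000.00 / (1 + 0.1067)^3
Discount factor: (1.1067)^3 = 1.355469
Price = $5,000.00 / 1.355469 = $3,688.76

$3,688.76


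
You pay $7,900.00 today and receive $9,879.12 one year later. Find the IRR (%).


Formula: IRR = C1/C0 - 1
Substituting: IRR = $9,879.12 / $7,900.00 - 1
Ratio: 1.250522 - 1 = 0.250522
IRR = 25.0522%

25.0522%


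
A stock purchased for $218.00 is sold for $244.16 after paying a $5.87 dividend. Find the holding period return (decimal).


Formula: HPR = (P1 - P0 + D) / P0
Gain: $244.16 - $218.00 + $5.87 = $32.03
HPR = $32.03 / $218.00 = 0.1469

0.1469


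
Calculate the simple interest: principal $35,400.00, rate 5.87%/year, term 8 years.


Formula: I = P * r * t
Substituting: I = $35,400.00 * 0.0587 * 8
Step: I = $35,400.00 * 0.4696
I = $16,623.84

$16,623.84


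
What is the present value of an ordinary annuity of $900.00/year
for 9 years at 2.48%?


Formula: PV = PMT * (1 - (1+r)^(-n)) / r
Discount factor: (1 + 0.0248)^(-9) = 0.802136
Bracket: 1 - 0.802136 = 0.197864
PV = $900.00 * 0.197864 / 0.0248 = $7,180.55

$7,180.55


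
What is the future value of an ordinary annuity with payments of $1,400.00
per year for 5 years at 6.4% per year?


Formula: FV = PMT * ((1+r)^n - 1) / r
Growth factor: (1 + 0.064)^5 = 1.363666
Numerator: 1.363666 - 1 = 0.363666
FV = $1,400.00 * 0.363666 / 0.064 = $7,955.20

$7,955.20


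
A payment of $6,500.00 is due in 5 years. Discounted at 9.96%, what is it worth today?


Formula: PV = FV / (1 + r)^n
Substituting: PV = $6,500.00 / (1 + 0.0996)^5
Discount factor: (1.0996)^5 = 1.607584
PV = $6,500.00 / 1.607584 = $4,043.33

$4,043.33


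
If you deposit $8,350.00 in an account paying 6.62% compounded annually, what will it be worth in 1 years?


Formula: FV = P * (1 + r)^n
Substituting: FV = $8,350.00 * (1 + 0.0662)^1
Growth factor: (1.0662)^1 = 1.0662
FV = $8,350.00 * 1.0662 = $8,902.77

$8,902.77


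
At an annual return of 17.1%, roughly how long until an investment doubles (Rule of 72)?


Formula: Years ≈ 72 / r
Substituting: Years ≈ 72 / 17.1
Years ≈ 4.2

4.2 years


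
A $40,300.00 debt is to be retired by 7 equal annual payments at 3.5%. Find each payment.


Formula: PMT = PV * r / (1 - (1+r)^(-n))
Denominator: 1 - (1 + 0.035)^(-7) = 0.214009
Numerator: $40,300.00 * 0.035 = 1410.5
PMT = 1410.5 / 0.214009 = $6,590.84

$6,590.84


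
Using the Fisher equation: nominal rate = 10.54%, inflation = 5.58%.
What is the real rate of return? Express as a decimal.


Formula: (1 + r_real) = (1 + r_nom) / (1 + inflation)
Substituting: (1 + r_real) = 1.1054 / 1.0558
(1 + r_real) = 1.046979
r_real = 1.046979 - 1 = 0.046979

0.046979


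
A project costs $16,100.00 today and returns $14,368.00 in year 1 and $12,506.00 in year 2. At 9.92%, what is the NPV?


Formula: NPV = C0 + C1/(1+r) + C2/(1+r)^2
Discount C1: $14,368.00 / (1 + 0.0992) = $13,071.32
Discount C2: $12,506.00 / (1 + 0.0992)^2 = $10,350.59
NPV = -$16,100.00 + $13,071.32 + $10,350.59 = $7,321.91

$7,321.91


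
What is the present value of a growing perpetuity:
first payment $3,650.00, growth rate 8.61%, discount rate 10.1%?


Formula: PV = C / (r - g)
Spread: r - g = 0.101 - 0.0861 = 0.0149
Substituting: PV = $3,650.00 / 0.0149
PV = $244,966.44

$244,966.44


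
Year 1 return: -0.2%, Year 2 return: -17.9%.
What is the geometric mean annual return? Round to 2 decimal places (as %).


Formula: Geometric mean = ((1+r1)*(1+r2))^(1/2) - 1
Product: (1 + -0.002) * (1 + -0.179) = 0.998 * 0.821 = 0.819358
Square root: 0.819358^0.5 = 0.905184
Geometric mean = 0.905184 - 1 = -0.094816
As percentage: -9.48%

-9.48%


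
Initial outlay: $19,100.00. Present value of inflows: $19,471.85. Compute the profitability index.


Formula: PI = PV(cash flows) / initial investment
Substituting: PI = $19,471.85 / $19,100.00
PI = 1.0195

1.0195


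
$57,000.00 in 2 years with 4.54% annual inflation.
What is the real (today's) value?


Formula: Real value = nominal / (1 + inflation)^years
Price level: (1 + 0.0454)^2 = 1.092861
Real value = $57,000.00 / 1.092861 = $52,156.67

$52,156.67


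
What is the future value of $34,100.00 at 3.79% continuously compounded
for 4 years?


Formula: FV = P * e^(r*t)
Exponent: r*t = 0.0379 * 4 = 0.1516
e^(0.1516) = 1.163695
FV = $34,100.00 * 1.163695 = $39,681.99

$39,681.99


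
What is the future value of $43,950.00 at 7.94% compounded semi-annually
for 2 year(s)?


Formula: FV = P * (1 + r/m)^(m*t)
Period rate: r/m = 0.0794 / 2 = 0.0397
Total periods: m*t = 2 * 2 = 4
Growth factor: (1 + 0.0397)^4 = 1.168509
FV = $43,950.00 * 1.168509 = $51,355.98

$51,355.98


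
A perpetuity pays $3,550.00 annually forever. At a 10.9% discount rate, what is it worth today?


Formula: PV = C / r
Substituting: PV = $3,550.00 / 0.109
PV = $32,568.81

$32,568.81


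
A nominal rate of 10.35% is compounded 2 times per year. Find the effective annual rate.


Formula: EAR = (1 + r/m)^m - 1
Period rate: r/m = 0.1035 / 2 = 0.05175
Compounding: (1 + 0.05175)^2 = 1.106178
EAR = 1.106178 - 1 = 0.106178

0.106178


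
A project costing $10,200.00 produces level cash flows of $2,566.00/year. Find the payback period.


Formula: Payback = investment / annual cash flow
Substituting: Payback = $10,200.00 / $2,566.00
Payback = 3.9751 years

3.9751 years


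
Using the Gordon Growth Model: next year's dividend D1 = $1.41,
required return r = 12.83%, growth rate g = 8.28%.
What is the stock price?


Formula: P = D1 / (r - g)
Spread: r - g = 0.1283 - 0.0828 = 0.0455
Substituting: P = $1.41 / 0.0455
P = $30.99

$30.99


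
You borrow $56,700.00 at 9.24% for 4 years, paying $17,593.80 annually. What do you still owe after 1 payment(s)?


Formula: Balance = PV*(1+r)^k - PMT*((1+r)^k - 1)/r
Growth: (1 + 0.0924)^1 = 1.0924
Accumulated factor: ((1+r)^k - 1)/r = 1.0
Balance = $56,700.00 * 1.0924 - $17,593.80 * 1.0
Balance = $44,345.28

$44,345.28


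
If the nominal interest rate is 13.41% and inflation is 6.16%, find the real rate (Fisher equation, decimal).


Formula: (1 + r_real) = (1 + r_nom) / (1 + inflation)
Substituting: (1 + r_real) = 1.1341 / 1.0616
(1 + r_real) = 1.068293
r_real = 1.068293 - 1 = 0.068293

0.068293


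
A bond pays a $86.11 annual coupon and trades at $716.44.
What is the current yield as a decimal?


Formula: Current yield = annual coupon / price
Substituting: CY = $86.11 / $716.44
CY = 0.120192

0.120192


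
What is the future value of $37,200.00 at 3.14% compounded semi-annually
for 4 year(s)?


Formula: FV = P * (1 + r/m)^(m*t)
Period rate: r/m = 0.0314 / 2 = 0.0157
Total periods: m*t = 2 * 4 = 8
Growth factor: (1 + 0.0157)^8 = 1.132723
FV = $37,200.00 * 1.132723 = $42,137.29

$42,137.29


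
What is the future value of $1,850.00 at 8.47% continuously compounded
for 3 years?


Formula: FV = P * e^(r*t)
Exponent: r*t = 0.0847 * 3 = 0.2541
e^(0.2541) = 1.289301
FV = $1,850.00 * 1.289301 = $2,385.21

$2,385.21


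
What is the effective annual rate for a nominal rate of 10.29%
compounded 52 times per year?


Formula: EAR = (1 + r/m)^m - 1
Period rate: r/m = 0.1029 / 52 = 0.001979
Compounding: (1 + 0.001979)^52 = 1.108268
EAR = 1.108268 - 1 = 0.108268

0.108268


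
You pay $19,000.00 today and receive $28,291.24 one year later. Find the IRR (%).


Formula: IRR = C1/C0 - 1
Substituting: IRR = $28,291.24 / $19,000.00 - 1
Ratio: 1.489013 - 1 = 0.489013
IRR = 48.9013%

48.9013%


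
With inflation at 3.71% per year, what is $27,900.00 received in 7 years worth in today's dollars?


Formula: Real value = nominal / (1 + inflation)^years
Price level: (1 + 0.0371)^7 = 1.29046
Real value = $27,900.00 / 1.29046 = $21,620.20

$21,620.20


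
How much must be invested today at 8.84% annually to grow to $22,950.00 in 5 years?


Formula: PV = FV / (1 + r)^n
Substituting: PV = $22,950.00 / (1 + 0.0884)^5
Discount factor: (1.0884)^5 = 1.527364
PV = $22,950.00 / 1.527364 = $15,025.88

$15,025.88


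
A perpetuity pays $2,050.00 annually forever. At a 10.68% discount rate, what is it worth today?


Formula: PV = C / r
Substituting: PV = $2,050.00 / 0.1068
PV = $19,194.76

$19,194.76


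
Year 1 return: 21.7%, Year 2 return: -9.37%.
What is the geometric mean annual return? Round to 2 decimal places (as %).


Formula: Geometric mean = ((1+r1)*(1+r2))^(1/2) - 1
Product: (1 + 0.217) * (1 + -0.0937) = 1.217 * 0.9063 = 1.102967
Square root: 1.102967^0.5 = 1.050222
Geometric mean = 1.050222 - 1 = 0.050222
As percentage: 5.02%

5.02%


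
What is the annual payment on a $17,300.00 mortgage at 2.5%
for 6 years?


Formula: PMT = PV * r / (1 - (1+r)^(-n))
Denominator: 1 - (1 + 0.025)^(-6) = 0.137703
Numerator: $17,300.00 * 0.025 = 432.5
PMT = 432.5 / 0.137703 = $3,140.81

$3,140.81


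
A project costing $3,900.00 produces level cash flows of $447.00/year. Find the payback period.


Formula: Payback = investment / annual cash flow
Substituting: Payback = $3,900.00 / $447.00
Payback = 8.7248 years

8.7248 years


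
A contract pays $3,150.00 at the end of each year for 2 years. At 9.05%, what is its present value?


Formula: PV = PMT * (1 - (1+r)^(-n)) / r
Discount factor: (1 + 0.0905)^(-2) = 0.840908
Bracket: 1 - 0.840908 = 0.159092
PV = $3,150.00 * 0.159092 / 0.0905 = $5,537.44

$5,537.44


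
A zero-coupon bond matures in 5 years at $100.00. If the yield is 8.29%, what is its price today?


Formula: Price = FV / (1 + r)^n
Substituting: Price = $100.00 / (1 + 0.0829)^5
Discount factor: (1.0829)^5 = 1.489161
Price = $100.00 / 1.489161 = $67.15

$67.15


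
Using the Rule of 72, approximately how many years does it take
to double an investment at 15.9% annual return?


Formula: Years ≈ 72 / r
Substituting: Years ≈ 72 / 15.9
Years ≈ 4.5

4.5 years


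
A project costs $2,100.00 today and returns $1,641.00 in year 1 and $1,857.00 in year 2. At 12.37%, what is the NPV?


Formula: NPV = C0 + C1/(1+r) + C2/(1+r)^2
Discount C1: $1,641.00 / (1 + 0.1237) = $1,460.35
Discount C2: $1,857.00 / (1 + 0.1237)^2 = $1,470.66
NPV = -$2,100.00 + $1,460.35 + $1,470.66 = $831.01

$831.01


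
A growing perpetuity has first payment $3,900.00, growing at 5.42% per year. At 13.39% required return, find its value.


Formula: PV = C / (r - g)
Spread: r - g = 0.1339 - 0.0542 = 0.0797
Substituting: PV = $3,900.00 / 0.0797
PV = $48,933.50

$48,933.50


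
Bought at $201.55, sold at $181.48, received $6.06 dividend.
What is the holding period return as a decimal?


Formula: HPR = (P1 - P0 + D) / P0
Gain: $181.48 - $201.55 + $6.06 = -$14.01
HPR = -$14.01 / $201.55 = -0.0695

-0.0695


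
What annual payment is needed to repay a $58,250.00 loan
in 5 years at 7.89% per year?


Formula: PMT = PV * r / (1 - (1+r)^(-n))
Denominator: 1 - (1 + 0.0789)^(-5) = 0.31594
Numerator: $58,250.00 * 0.0789 = 4595.925
PMT = 4595.925 / 0.31594 = $14,546.82

$14,546.82


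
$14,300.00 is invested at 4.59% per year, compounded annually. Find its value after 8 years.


Formula: FV = P * (1 + r)^n
Substituting: FV = $14,300.00 * (1 + 0.0459)^8
Growth factor: (1.0459)^8 = 1.431928
FV = $14,300.00 * 1.431928 = $20,476.58

$20,476.58


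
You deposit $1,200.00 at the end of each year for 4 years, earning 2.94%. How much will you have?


Formula: FV = PMT * ((1+r)^n - 1) / r
Growth factor: (1 + 0.0294)^4 = 1.122889
Numerator: 1.122889 - 1 = 0.122889
FV = $1,200.00 * 0.122889 / 0.0294 = $5,015.86

$5,015.86


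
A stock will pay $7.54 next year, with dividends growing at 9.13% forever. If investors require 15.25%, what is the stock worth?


Formula: P = D1 / (r - g)
Spread: r - g = 0.1525 - 0.0913 = 0.0612
Substituting: P = $7.54 / 0.0612
P = $123.20

$123.20


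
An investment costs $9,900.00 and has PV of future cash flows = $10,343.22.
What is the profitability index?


Formula: PI = PV(cash flows) / initial investment
Substituting: PI = $10,343.22 / $9,900.00
PI = 1.0448

1.0448


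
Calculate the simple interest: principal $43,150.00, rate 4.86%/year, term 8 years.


Formula: I = P * r * t
Substituting: I = $43,150.00 * 0.0486 * 8
Step: I = $43,150.00 * 0.3888
I = $16,776.72

$16,776.72


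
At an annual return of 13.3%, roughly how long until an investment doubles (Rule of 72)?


Formula: Years ≈ 72 / r
Substituting: Years ≈ 72 / 13.3
Years ≈ 5.4

5.4 years


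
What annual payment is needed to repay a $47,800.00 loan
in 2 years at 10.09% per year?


Formula: PMT = PV * r / (1 - (1+r)^(-n))
Denominator: 1 - (1 + 0.1009)^(-2) = 0.174904
Numerator: $47,800.00 * 0.1009 = 4823.02
PMT = 4823.02 / 0.174904 = $27,575.17

$27,575.17


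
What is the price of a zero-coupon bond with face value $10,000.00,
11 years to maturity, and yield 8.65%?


Formula: Price = FV / (1 + r)^n
Substituting: Price = $10,000.00 / (1 + 0.0865)^11
Discount factor: (1.0865)^11 = 2.490732
Price = $10,000.00 / 2.490732 = $4,014.88

$4,014.88


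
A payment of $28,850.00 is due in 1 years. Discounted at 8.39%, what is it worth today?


Formula: PV = FV / (1 + r)^n
Substituting: PV = $28,850.00 / (1 + 0.0839)^1
Discount factor: (1.0839)^1 = 1.0839
PV = $28,850.00 / 1.0839 = $26,616.85

$26,616.85


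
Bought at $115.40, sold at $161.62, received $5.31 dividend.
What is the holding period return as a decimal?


Formula: HPR = (P1 - P0 + D) / P0
Gain: $161.62 - $115.40 + $5.31 = $51.53
HPR = $51.53 / $115.40 = 0.4465

0.4465


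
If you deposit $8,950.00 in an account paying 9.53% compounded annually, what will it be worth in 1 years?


Formula: FV = P * (1 + r)^n
Substituting: FV = $8,950.00 * (1 + 0.0953)^1
Growth factor: (1.0953)^1 = 1.0953
FV = $8,950.00 * 1.0953 = $9,802.94

$9,802.94


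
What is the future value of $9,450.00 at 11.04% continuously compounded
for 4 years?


Formula: FV = P * e^(r*t)
Exponent: r*t = 0.1104 * 4 = 0.4416
e^(0.4416) = 1.555194
FV = $9,450.00 * 1.555194 = $14,696.58

$14,696.58


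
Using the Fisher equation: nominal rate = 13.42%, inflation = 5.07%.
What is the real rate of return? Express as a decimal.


Formula: (1 + r_real) = (1 + r_nom) / (1 + inflation)
Substituting: (1 + r_real) = 1.1342 / 1.0507
(1 + r_real) = 1.079471
r_real = 1.079471 - 1 = 0.079471

0.079471


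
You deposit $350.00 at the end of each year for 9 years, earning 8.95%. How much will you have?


Formula: FV = PMT * ((1+r)^n - 1) / r
Growth factor: (1 + 0.0895)^9 = 2.162943
Numerator: 2.162943 - 1 = 1.162943
FV = $350.00 * 1.162943 / 0.0895 = $4,547.82

$4,547.82


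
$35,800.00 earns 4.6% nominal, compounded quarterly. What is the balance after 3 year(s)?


Formula: FV = P * (1 + r/m)^(m*t)
Period rate: r/m = 0.046 / 4 = 0.0115
Total periods: m*t = 4 * 3 = 12
Growth factor: (1 + 0.0115)^12 = 1.147072
FV = $35,800.00 * 1.147072 = $41,065.17

$41,065.17
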